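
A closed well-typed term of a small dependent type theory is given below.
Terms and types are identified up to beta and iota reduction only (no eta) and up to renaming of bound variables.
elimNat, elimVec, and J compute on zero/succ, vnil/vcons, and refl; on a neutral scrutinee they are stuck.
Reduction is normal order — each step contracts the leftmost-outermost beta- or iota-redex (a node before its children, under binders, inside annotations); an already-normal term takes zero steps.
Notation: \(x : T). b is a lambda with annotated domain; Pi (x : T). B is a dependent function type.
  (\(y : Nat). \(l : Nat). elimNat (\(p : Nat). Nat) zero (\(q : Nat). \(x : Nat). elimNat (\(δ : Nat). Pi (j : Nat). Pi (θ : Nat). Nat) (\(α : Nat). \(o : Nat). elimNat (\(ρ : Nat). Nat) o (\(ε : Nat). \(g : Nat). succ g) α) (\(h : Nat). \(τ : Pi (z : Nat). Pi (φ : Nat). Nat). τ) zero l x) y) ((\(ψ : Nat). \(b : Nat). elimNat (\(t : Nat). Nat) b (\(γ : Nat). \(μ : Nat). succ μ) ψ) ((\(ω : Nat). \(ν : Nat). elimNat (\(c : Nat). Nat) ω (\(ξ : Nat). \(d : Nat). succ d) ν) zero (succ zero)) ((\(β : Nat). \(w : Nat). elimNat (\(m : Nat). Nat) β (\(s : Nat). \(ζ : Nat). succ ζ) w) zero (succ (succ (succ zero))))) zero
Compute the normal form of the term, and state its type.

resulting normal form:
  zero
type:
  Nat
observation: 43 normal-order steps separate the term from its normal form.


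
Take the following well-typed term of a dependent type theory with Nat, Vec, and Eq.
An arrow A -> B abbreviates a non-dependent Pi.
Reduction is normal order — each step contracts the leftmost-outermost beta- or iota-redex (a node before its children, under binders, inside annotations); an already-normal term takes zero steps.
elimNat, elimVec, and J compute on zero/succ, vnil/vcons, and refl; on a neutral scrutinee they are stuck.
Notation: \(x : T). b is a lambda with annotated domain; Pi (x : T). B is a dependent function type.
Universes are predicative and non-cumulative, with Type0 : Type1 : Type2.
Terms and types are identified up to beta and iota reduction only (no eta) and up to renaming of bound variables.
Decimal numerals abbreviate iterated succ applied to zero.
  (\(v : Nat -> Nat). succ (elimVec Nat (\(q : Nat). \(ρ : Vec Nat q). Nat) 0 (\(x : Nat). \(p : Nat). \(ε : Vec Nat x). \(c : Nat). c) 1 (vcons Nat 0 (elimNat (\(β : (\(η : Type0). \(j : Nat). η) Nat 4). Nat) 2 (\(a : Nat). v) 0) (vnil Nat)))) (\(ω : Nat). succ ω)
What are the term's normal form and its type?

normal form:
  1
inferred type:
  Nat
observation: 7 normal-order steps separate the term from its normal form.


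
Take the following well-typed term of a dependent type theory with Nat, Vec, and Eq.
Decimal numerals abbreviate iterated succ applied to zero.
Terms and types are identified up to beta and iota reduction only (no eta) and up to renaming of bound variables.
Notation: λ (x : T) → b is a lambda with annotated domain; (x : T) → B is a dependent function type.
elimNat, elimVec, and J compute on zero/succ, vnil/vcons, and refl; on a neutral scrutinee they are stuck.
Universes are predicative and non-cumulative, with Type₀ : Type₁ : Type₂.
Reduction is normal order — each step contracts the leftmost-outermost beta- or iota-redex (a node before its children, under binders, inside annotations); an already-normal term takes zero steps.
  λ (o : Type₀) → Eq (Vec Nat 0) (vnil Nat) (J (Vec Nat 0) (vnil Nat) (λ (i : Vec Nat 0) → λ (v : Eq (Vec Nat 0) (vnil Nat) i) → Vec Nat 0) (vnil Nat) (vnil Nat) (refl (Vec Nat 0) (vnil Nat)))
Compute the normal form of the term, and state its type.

normal form:
  λ (o : Type₀) → Eq (Vec Nat 0) (vnil Nat) (vnil Nat)
the term's type:
  (o : Type₀) → Type₀


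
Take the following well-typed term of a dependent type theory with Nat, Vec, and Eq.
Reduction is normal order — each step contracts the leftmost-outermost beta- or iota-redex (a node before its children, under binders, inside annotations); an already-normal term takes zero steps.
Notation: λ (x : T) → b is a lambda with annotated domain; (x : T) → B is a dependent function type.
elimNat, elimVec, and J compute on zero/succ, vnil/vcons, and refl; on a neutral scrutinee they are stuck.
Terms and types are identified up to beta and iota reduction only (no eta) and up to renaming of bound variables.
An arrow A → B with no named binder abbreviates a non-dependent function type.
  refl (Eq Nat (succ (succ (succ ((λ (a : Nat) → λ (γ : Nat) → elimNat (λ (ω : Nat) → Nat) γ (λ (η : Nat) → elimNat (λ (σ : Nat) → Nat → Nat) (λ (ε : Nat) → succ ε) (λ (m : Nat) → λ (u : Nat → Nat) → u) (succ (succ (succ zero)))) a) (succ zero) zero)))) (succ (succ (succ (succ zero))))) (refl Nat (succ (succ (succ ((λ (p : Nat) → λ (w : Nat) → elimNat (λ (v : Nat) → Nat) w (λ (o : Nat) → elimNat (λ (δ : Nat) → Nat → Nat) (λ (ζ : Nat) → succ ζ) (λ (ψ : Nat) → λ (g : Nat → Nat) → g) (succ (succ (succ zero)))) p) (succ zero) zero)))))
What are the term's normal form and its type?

reduced normal form:
  refl (Eq Nat (succ (succ (succ (succ zero)))) (succ (succ (succ (succ zero))))) (refl Nat (succ (succ (succ (succ zero)))))
inferred type:
  Eq (Eq Nat (succ (succ (succ (succ zero)))) (succ (succ (succ (succ zero))))) (refl Nat (succ (succ (succ (succ zero))))) (refl Nat (succ (succ (succ (succ zero)))))
observation: reduction starts at a beta-redex, and 32 normal-order steps reach the normal form.


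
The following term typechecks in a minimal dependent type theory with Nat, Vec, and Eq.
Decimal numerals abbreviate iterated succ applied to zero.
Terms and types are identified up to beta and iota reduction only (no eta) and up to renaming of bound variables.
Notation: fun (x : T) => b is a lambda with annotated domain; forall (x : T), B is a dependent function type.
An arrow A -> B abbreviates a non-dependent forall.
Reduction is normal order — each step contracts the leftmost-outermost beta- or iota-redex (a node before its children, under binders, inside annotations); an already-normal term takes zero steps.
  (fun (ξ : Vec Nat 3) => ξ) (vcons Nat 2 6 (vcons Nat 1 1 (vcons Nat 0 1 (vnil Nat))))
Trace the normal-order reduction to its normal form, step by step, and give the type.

reduction (normal order):
  (fun (ξ : Vec Nat 3) => ξ) (vcons Nat 2 6 (vcons Nat 1 1 (vcons Nat 0 1 (vnil Nat))))
  ~> vcons Nat 2 6 (vcons Nat 1 1 (vcons Nat 0 1 (vnil Nat)))
type:
  Vec Nat 3


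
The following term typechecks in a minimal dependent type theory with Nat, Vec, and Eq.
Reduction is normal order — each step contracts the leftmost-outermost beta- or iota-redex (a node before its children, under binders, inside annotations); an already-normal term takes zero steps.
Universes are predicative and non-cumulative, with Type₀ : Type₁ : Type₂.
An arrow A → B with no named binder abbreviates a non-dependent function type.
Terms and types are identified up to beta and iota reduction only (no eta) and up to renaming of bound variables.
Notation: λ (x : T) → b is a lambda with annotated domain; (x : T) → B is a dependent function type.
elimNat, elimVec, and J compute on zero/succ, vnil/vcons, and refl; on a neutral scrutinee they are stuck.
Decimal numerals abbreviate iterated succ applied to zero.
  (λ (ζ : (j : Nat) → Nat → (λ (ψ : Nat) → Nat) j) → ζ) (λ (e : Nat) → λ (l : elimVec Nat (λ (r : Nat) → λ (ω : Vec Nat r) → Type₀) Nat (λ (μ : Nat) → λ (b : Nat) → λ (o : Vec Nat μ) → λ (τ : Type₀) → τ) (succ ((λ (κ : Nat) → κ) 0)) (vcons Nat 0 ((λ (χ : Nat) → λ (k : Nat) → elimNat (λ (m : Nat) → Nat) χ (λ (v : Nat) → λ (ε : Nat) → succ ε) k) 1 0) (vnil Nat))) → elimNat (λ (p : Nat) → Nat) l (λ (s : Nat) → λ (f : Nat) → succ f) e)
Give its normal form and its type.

normal form:
  λ (ζ : Nat) → λ (j : Nat) → elimNat (λ (ψ : Nat) → Nat) j (λ (e : Nat) → λ (l : Nat) → succ l) ζ
inferred type:
  Nat → Nat → Nat
observation: 7 normal-order steps normalize the term, beginning with a beta-redex.


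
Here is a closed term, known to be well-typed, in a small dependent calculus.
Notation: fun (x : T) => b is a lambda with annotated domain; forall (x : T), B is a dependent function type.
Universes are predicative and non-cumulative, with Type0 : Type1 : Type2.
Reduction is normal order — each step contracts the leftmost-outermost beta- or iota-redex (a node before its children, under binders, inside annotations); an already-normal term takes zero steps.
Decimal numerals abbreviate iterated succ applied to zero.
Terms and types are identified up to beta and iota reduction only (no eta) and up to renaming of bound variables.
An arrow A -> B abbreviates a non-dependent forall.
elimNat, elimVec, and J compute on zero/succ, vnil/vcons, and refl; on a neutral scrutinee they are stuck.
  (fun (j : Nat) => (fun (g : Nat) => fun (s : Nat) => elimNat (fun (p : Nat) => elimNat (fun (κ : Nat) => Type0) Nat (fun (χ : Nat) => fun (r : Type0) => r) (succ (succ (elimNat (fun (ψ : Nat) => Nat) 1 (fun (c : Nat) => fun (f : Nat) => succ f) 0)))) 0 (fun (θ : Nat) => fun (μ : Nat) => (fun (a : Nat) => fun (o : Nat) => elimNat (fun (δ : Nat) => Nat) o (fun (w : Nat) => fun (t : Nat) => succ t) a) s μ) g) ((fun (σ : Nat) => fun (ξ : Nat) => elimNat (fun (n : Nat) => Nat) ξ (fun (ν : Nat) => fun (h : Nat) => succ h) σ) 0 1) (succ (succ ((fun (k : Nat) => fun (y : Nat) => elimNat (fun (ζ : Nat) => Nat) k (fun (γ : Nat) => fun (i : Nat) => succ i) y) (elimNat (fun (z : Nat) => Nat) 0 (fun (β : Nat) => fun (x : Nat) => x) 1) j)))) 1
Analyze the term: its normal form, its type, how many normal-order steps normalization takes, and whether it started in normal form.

resulting normal form:
  3
type:
  Nat
reduction steps (normal order): 43
term was already normal: no
first contracted redex: a beta-redex


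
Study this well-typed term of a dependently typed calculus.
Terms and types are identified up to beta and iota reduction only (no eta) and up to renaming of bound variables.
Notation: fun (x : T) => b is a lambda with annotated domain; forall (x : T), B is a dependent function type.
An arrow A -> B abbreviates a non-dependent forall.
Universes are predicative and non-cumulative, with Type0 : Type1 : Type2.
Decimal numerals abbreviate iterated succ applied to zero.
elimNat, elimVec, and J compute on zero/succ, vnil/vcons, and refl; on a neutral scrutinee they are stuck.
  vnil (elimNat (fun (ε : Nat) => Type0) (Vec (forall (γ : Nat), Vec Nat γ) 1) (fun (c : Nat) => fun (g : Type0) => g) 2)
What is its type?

type:
  Vec (Vec (forall (ε : Nat), Vec Nat ε) 1) 0


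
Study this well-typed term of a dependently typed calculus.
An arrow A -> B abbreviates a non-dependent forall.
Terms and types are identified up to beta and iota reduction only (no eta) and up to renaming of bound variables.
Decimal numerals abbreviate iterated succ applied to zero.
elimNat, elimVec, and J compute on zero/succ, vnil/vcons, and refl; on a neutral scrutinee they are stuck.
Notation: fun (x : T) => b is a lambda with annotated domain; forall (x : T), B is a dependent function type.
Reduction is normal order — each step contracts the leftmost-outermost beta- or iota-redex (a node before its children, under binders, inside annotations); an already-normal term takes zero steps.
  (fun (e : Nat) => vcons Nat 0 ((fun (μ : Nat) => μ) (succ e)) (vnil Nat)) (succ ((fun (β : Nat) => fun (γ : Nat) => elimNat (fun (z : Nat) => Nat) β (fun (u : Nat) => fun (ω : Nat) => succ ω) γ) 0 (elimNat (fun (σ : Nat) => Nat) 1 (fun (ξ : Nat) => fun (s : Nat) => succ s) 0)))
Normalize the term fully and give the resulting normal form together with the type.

normal form:
  vcons Nat 0 3 (vnil Nat)
the term's type:
  Vec Nat 1


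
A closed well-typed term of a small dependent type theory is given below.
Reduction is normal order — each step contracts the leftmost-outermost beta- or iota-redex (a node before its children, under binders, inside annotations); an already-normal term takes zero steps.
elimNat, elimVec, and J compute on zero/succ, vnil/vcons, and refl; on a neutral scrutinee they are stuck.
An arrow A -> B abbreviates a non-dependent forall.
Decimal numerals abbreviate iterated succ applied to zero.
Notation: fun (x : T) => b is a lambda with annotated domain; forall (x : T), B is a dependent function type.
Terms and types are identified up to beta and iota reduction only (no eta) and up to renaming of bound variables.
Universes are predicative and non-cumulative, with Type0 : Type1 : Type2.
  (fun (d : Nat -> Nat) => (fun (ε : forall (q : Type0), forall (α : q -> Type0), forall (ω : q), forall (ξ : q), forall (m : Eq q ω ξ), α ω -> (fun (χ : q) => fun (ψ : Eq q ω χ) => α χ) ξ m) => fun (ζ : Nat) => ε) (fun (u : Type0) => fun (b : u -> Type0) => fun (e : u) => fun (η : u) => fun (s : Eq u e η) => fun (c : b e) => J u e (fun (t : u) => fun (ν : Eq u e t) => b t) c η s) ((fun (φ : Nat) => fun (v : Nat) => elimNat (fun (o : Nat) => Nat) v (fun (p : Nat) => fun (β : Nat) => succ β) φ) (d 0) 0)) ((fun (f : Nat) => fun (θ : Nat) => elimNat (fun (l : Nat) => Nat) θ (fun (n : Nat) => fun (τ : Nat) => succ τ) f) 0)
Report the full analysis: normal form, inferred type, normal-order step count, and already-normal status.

resulting normal form:
  fun (d : Type0) => fun (ε : d -> Type0) => fun (q : d) => fun (α : d) => fun (ω : Eq d q α) => fun (ξ : ε q) => J d q (fun (m : d) => fun (χ : Eq d q m) => ε m) ξ α ω
the term's type:
  forall (d : Type0), forall (ε : d -> Type0), forall (q : d), forall (α : d), Eq d q α -> ε q -> ε α
normal-order step count: 3
already normal: no
first redex: a beta-redex


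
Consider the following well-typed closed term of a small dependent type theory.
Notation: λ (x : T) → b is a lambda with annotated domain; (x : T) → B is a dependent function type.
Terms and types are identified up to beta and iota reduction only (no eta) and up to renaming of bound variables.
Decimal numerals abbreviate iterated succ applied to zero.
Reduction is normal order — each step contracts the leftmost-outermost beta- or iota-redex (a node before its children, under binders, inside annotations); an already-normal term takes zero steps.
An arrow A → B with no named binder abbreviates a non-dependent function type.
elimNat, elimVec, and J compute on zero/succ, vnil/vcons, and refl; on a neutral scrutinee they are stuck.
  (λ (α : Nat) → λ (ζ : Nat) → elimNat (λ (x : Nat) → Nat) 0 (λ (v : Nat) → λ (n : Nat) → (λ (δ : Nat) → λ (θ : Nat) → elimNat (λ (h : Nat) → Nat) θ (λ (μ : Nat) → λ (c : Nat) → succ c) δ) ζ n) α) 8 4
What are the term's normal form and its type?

reduced normal form:
  32
type:
  Nat


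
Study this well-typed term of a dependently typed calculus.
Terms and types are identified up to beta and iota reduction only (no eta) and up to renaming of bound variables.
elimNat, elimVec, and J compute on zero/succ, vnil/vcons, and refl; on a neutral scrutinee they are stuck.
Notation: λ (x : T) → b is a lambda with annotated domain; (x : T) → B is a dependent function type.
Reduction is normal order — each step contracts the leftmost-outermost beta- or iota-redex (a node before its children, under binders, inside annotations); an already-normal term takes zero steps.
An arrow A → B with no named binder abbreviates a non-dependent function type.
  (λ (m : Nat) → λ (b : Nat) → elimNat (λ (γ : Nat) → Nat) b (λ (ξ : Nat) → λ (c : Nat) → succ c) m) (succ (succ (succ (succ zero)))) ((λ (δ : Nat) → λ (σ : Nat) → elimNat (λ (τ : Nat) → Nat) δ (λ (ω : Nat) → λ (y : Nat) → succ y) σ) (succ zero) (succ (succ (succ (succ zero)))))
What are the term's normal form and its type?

normal form:
  succ (succ (succ (succ (succ (succ (succ (succ (succ zero))))))))
inferred type:
  Nat
observation: reduction starts at a beta-redex, and 30 normal-order steps reach the normal form.


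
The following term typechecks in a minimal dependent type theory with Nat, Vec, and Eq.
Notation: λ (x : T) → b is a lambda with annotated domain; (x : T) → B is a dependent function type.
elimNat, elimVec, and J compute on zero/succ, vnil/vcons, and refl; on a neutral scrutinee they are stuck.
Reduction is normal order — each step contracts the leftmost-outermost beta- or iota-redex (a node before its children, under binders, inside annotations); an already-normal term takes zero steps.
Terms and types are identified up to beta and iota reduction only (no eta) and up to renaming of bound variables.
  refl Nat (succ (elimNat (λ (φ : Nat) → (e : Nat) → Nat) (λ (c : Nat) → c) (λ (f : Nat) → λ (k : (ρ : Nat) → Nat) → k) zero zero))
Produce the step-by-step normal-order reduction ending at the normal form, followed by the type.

reduction (normal order):
  refl Nat (succ (elimNat (λ (φ : Nat) → (e : Nat) → Nat) (λ (c : Nat) → c) (λ (f : Nat) → λ (k : (ρ : Nat) → Nat) → k) zero zero))
  ~> refl Nat (succ ((λ (φ : Nat) → φ) zero))
  ~> refl Nat (succ zero)
inferred type:
  Eq Nat (succ zero) (succ zero)


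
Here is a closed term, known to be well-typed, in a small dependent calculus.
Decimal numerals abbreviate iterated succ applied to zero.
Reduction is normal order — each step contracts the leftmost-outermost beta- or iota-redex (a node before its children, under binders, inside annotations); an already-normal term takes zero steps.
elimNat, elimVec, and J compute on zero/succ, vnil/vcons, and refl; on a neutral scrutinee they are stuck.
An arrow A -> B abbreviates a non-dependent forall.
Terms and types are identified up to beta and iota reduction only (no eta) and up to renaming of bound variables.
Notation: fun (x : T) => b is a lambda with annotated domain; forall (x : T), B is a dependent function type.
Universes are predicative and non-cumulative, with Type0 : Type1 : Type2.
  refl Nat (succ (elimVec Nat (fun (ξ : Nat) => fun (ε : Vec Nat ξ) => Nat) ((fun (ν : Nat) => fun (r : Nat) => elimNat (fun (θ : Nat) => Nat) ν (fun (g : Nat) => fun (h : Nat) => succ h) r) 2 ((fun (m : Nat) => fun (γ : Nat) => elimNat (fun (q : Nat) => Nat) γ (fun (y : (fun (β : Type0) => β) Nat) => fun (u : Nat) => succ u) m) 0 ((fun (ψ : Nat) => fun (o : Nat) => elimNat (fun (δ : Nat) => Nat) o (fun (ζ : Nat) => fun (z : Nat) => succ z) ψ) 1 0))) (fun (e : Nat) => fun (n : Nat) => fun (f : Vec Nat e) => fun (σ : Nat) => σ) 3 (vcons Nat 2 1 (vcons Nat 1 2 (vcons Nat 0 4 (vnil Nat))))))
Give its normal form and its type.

normal form:
  refl Nat 4
type:
  Eq Nat 4 4


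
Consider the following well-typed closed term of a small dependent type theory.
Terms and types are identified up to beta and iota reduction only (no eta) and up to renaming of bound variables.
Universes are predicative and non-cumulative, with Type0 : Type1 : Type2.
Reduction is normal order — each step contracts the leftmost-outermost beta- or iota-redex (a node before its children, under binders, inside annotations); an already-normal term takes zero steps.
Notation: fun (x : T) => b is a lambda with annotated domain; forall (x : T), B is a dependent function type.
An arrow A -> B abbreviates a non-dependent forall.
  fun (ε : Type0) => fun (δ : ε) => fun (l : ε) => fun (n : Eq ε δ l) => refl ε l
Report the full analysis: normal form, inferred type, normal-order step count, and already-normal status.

resulting normal form:
  fun (ε : Type0) => fun (δ : ε) => fun (l : ε) => fun (n : Eq ε δ l) => refl ε l
inferred type:
  forall (ε : Type0), forall (δ : ε), forall (l : ε), Eq ε δ l -> Eq ε l l
steps to reach normal form (normal order): 0
term was already normal: yes


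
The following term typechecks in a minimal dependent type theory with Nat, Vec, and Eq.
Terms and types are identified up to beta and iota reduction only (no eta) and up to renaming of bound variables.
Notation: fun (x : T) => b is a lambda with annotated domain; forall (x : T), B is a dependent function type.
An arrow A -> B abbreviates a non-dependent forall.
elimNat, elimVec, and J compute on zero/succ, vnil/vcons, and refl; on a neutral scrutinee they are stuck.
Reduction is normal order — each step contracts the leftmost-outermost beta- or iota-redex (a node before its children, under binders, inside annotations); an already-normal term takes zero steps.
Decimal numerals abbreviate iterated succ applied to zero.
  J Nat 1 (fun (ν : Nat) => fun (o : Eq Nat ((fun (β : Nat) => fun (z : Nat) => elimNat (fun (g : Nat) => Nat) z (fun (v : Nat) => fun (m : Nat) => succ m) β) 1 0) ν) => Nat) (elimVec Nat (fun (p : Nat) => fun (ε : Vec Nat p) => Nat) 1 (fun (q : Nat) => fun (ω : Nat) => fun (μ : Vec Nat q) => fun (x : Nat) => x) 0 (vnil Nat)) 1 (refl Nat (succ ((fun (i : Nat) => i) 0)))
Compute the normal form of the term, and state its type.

normal form:
  1
inferred type:
  Nat
observation: the leftmost-outermost redex is a J iota-redex, and normalization takes 2 steps.


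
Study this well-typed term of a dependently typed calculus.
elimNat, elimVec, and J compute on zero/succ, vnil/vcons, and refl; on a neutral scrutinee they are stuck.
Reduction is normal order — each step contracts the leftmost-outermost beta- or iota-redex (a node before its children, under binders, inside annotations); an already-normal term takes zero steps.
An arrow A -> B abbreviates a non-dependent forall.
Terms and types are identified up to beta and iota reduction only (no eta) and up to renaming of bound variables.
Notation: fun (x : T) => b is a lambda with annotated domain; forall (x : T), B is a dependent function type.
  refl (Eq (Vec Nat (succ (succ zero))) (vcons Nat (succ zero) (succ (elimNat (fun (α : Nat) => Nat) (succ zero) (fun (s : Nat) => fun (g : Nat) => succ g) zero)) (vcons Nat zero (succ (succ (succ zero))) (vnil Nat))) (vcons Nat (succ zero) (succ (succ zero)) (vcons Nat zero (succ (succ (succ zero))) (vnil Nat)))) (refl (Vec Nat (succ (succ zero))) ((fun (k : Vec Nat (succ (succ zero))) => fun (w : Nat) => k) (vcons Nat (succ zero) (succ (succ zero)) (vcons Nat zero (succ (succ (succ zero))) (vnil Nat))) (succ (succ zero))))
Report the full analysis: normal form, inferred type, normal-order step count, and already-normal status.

normal form:
  refl (Eq (Vec Nat (succ (succ zero))) (vcons Nat (succ zero) (succ (succ zero)) (vcons Nat zero (succ (succ (succ zero))) (vnil Nat))) (vcons Nat (succ zero) (succ (succ zero)) (vcons Nat zero (succ (succ (succ zero))) (vnil Nat)))) (refl (Vec Nat (succ (succ zero))) (vcons Nat (succ zero) (succ (succ zero)) (vcons Nat zero (succ (succ (succ zero))) (vnil Nat))))
inferred type:
  Eq (Eq (Vec Nat (succ (succ zero))) (vcons Nat (succ zero) (succ (succ zero)) (vcons Nat zero (succ (succ (succ zero))) (vnil Nat))) (vcons Nat (succ zero) (succ (succ zero)) (vcons Nat zero (succ (succ (succ zero))) (vnil Nat)))) (refl (Vec Nat (succ (succ zero))) (vcons Nat (succ zero) (succ (succ zero)) (vcons Nat zero (succ (succ (succ zero))) (vnil Nat)))) (refl (Vec Nat (succ (succ zero))) (vcons Nat (succ zero) (succ (succ zero)) (vcons Nat zero (succ (succ (succ zero))) (vnil Nat))))
reduction steps (normal order): 3
already normal: no
first redex: an elimNat iota-redex


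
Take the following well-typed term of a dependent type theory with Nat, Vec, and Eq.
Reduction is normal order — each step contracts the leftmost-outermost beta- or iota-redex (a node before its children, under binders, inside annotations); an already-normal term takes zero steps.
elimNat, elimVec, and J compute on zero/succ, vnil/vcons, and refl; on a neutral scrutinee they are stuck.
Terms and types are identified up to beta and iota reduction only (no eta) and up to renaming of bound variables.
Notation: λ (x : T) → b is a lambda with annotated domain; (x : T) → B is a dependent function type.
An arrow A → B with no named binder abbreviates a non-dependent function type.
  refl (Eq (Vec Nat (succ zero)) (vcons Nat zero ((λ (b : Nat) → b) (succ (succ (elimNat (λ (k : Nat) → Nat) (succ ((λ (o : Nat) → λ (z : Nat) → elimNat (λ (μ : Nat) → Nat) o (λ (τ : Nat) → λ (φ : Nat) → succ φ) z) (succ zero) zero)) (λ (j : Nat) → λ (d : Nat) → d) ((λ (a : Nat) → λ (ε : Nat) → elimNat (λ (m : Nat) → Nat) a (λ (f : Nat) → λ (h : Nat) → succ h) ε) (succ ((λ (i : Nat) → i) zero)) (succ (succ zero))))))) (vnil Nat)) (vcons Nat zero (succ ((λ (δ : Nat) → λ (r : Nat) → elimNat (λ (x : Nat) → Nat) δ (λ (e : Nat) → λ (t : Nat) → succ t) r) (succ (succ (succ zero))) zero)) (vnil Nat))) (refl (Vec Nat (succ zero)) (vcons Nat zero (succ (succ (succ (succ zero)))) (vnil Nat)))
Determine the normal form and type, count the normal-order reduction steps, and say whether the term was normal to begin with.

normal form:
  refl (Eq (Vec Nat (succ zero)) (vcons Nat zero (succ (succ (succ (succ zero)))) (vnil Nat)) (vcons Nat zero (succ (succ (succ (succ zero)))) (vnil Nat))) (refl (Vec Nat (succ zero)) (vcons Nat zero (succ (succ (succ (succ zero)))) (vnil Nat)))
inferred type:
  Eq (Eq (Vec Nat (succ zero)) (vcons Nat zero (succ (succ (succ (succ zero)))) (vnil Nat)) (vcons Nat zero (succ (succ (succ (succ zero)))) (vnil Nat))) (refl (Vec Nat (succ zero)) (vcons Nat zero (succ (succ (succ (succ zero)))) (vnil Nat))) (refl (Vec Nat (succ zero)) (vcons Nat zero (succ (succ (succ (succ zero)))) (vnil Nat)))
normal-order step count: 27
term was already normal: no
first contracted redex: a beta-redex


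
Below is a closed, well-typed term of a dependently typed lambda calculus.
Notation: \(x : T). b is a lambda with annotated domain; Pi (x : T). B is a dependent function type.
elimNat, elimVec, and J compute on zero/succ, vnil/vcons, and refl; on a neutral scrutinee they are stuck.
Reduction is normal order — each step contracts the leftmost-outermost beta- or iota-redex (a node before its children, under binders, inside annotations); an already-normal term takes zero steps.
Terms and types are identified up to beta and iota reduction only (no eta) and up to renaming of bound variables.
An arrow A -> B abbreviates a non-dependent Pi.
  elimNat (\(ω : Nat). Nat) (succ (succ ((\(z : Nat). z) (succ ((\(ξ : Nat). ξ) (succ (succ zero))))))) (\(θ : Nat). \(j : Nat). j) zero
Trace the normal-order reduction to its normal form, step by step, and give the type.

reduction (normal order):
  elimNat (\(ω : Nat). Nat) (succ (succ ((\(z : Nat). z) (succ ((\(ξ : Nat). ξ) (succ (succ zero))))))) (\(θ : Nat). \(j : Nat). j) zero
  ~> succ (succ ((\(ω : Nat). ω) (succ ((\(z : Nat). z) (succ (succ zero))))))
  ~> succ (succ (succ ((\(ω : Nat). ω) (succ (succ zero)))))
  ~> succ (succ (succ (succ (succ zero))))
inferred type:
  Nat


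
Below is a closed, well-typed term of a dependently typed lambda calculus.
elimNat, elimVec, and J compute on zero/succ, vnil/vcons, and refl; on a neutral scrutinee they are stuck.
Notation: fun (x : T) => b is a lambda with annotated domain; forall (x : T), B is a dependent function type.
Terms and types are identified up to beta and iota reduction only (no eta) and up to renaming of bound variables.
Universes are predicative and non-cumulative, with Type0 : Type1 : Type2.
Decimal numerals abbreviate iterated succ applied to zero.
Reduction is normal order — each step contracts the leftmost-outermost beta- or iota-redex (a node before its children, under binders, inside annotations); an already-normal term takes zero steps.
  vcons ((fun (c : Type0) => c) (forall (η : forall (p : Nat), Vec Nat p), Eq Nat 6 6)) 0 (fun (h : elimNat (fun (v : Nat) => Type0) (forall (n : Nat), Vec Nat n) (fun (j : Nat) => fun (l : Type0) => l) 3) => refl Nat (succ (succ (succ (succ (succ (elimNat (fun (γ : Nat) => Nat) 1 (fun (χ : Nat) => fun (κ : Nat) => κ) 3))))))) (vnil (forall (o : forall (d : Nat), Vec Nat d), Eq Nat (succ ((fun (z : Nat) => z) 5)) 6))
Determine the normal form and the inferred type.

normal form:
  vcons (forall (c : forall (η : Nat), Vec Nat η), Eq Nat 6 6) 0 (fun (p : forall (h : Nat), Vec Nat h) => refl Nat 6) (vnil (forall (v : forall (n : Nat), Vec Nat n), Eq Nat 6 6))
the term's type:
  Vec (forall (c : forall (η : Nat), Vec Nat η), Eq Nat 6 6) 1
observation: 22 normal-order steps normalize the term, beginning with a beta-redex.


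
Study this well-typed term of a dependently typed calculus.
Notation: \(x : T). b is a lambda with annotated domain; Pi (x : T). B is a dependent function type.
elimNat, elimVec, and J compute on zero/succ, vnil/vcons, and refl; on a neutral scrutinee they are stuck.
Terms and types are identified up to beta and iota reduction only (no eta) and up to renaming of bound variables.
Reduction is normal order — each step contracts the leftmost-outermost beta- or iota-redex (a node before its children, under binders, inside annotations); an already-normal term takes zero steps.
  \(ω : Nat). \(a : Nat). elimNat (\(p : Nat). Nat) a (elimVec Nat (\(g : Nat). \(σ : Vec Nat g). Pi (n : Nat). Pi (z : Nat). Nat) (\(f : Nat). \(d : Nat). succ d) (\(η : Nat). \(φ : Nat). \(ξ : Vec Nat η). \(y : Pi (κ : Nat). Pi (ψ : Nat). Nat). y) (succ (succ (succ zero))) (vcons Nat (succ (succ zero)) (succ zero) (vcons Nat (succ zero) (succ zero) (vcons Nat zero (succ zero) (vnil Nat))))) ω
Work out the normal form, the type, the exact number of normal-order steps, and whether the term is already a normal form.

normal form:
  \(ω : Nat). \(a : Nat). elimNat (\(p : Nat). Nat) a (\(g : Nat). \(σ : Nat). succ σ) ω
type:
  Pi (ω : Nat). Pi (a : Nat). Nat
reduction steps (normal order): 16
term was already normal: no
first redex: an elimVec iota-redex


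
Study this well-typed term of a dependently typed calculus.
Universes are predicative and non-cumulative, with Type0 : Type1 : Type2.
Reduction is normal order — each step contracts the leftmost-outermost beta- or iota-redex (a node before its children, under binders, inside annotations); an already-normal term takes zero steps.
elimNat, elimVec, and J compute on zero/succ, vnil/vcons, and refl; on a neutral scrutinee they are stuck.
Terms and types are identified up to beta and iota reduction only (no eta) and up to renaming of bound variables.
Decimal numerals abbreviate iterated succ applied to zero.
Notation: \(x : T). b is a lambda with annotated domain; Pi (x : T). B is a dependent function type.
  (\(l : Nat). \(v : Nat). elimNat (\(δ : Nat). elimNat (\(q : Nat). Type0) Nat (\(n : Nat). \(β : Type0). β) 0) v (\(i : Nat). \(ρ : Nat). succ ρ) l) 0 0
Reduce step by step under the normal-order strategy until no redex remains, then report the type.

reduction (normal order):
  (\(l : Nat). \(v : Nat). elimNat (\(δ : Nat). elimNat (\(q : Nat). Type0) Nat (\(n : Nat). \(β : Type0). β) 0) v (\(i : Nat). \(ρ : Nat). succ ρ) l) 0 0
  ~> (\(l : Nat). elimNat (\(v : Nat). elimNat (\(δ : Nat). Type0) Nat (\(q : Nat). \(n : Type0). n) 0) l (\(β : Nat). \(i : Nat). succ i) 0) 0
  ~> elimNat (\(l : Nat). elimNat (\(v : Nat). Type0) Nat (\(δ : Nat). \(q : Type0). q) 0) 0 (\(n : Nat). \(β : Nat). succ β) 0
  ~> 0
the term's type:
  Nat


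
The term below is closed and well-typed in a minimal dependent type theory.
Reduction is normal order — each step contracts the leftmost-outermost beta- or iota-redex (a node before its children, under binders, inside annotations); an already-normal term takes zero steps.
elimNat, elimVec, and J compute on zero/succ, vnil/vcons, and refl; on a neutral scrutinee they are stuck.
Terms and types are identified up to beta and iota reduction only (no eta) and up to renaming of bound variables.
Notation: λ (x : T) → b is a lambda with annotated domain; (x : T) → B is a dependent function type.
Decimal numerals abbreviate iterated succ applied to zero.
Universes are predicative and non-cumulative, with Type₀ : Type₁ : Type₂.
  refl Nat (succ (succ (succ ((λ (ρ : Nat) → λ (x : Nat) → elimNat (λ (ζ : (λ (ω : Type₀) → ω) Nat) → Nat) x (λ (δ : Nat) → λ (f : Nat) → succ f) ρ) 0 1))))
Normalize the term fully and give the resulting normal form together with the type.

normal form:
  refl Nat 4
type:
  Eq Nat 4 4


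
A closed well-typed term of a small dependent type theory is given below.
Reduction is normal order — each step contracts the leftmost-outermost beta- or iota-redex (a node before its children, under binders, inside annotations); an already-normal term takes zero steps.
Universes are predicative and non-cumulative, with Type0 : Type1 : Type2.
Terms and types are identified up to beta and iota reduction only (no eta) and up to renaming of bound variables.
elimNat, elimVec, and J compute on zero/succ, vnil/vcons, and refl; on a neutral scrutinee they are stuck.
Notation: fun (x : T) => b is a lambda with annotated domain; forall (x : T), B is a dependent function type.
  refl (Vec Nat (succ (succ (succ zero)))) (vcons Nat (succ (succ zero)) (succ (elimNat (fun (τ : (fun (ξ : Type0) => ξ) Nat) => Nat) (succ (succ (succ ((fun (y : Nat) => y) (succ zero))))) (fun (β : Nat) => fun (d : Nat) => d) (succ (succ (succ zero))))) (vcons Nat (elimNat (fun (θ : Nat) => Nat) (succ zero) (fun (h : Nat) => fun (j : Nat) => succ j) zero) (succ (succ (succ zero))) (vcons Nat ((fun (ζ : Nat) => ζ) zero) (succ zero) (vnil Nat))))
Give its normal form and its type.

resulting normal form:
  refl (Vec Nat (succ (succ (succ zero)))) (vcons Nat (succ (succ zero)) (succ (succ (succ (succ (succ zero))))) (vcons Nat (succ zero) (succ (succ (succ zero))) (vcons Nat zero (succ zero) (vnil Nat))))
the term's type:
  Eq (Vec Nat (succ (succ (succ zero)))) (vcons Nat (succ (succ zero)) (succ (succ (succ (succ (succ zero))))) (vcons Nat (succ zero) (succ (succ (succ zero))) (vcons Nat zero (succ zero) (vnil Nat)))) (vcons Nat (succ (succ zero)) (succ (succ (succ (succ (succ zero))))) (vcons Nat (succ zero) (succ (succ (succ zero))) (vcons Nat zero (succ zero) (vnil Nat))))


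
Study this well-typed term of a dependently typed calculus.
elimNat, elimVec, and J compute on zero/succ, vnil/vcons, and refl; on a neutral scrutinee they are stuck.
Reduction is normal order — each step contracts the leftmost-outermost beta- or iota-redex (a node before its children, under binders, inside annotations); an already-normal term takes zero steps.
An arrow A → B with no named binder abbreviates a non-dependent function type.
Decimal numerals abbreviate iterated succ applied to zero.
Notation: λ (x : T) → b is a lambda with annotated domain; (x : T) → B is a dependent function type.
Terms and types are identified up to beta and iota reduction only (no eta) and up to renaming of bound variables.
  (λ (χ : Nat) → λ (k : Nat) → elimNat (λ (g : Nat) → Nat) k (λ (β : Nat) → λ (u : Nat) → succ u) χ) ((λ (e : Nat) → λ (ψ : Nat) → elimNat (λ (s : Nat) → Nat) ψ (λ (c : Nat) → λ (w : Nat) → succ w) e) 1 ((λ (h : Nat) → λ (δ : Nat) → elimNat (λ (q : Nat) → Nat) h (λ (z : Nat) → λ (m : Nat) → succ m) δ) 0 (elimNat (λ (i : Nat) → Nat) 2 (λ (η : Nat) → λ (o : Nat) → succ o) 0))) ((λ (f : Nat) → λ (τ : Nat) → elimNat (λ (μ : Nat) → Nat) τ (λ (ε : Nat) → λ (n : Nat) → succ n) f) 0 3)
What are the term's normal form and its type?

normal form:
  6
the term's type:
  Nat
observation: the term reaches its normal form after 31 normal-order steps.


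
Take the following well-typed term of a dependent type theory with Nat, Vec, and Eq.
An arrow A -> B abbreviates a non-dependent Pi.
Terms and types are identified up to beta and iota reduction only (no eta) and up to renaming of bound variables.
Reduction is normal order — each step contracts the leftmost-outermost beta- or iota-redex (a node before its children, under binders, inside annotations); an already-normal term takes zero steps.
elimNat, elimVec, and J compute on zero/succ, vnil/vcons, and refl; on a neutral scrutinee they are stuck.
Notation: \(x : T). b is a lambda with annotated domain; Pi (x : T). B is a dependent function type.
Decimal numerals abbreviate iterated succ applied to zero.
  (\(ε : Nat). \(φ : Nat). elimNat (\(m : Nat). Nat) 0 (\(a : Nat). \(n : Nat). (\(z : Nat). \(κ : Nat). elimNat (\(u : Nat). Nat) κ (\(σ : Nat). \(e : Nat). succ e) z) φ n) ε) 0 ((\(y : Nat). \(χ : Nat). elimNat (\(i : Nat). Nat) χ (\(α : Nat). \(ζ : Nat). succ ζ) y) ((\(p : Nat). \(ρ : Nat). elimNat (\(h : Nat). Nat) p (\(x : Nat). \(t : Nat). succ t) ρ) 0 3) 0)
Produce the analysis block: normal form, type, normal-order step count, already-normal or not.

normal form:
  0
the term's type:
  Nat
steps to reach normal form (normal order): 3
started in normal form: no
first contracted redex: a beta-redex


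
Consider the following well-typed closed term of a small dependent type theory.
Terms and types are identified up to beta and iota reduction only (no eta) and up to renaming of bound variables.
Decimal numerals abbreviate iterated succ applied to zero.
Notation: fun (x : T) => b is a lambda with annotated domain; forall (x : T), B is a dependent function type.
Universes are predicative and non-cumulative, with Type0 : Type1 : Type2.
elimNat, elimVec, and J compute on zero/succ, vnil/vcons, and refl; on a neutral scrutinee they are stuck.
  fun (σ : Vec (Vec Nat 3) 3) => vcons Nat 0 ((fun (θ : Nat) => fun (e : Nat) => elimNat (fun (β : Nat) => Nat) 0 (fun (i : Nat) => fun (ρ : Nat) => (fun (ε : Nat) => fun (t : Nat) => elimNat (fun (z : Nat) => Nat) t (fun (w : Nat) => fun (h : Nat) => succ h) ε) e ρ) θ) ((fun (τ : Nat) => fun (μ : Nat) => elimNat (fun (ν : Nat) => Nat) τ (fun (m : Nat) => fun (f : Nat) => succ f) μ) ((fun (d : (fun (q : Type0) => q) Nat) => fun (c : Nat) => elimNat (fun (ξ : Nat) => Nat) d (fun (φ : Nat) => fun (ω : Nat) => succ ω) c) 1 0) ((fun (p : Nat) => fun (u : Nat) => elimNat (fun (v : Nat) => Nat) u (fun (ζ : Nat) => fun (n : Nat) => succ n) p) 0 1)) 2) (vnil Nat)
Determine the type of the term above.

inferred type:
  forall (σ : Vec (Vec Nat 3) 3), Vec Nat 1


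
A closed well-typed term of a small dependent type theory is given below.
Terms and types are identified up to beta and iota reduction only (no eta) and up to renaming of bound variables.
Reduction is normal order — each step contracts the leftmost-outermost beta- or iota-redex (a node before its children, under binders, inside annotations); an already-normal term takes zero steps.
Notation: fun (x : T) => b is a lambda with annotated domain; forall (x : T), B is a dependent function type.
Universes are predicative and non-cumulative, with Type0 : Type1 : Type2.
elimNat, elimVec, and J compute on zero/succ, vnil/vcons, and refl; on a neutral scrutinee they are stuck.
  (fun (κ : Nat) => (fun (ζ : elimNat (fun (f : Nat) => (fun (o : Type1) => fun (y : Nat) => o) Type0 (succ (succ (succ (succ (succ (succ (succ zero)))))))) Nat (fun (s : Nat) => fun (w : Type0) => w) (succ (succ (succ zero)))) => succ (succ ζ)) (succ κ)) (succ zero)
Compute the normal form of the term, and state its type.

reduced normal form:
  succ (succ (succ (succ zero)))
type:
  Nat
observation: normalization takes exactly 2 steps under the normal-order strategy.


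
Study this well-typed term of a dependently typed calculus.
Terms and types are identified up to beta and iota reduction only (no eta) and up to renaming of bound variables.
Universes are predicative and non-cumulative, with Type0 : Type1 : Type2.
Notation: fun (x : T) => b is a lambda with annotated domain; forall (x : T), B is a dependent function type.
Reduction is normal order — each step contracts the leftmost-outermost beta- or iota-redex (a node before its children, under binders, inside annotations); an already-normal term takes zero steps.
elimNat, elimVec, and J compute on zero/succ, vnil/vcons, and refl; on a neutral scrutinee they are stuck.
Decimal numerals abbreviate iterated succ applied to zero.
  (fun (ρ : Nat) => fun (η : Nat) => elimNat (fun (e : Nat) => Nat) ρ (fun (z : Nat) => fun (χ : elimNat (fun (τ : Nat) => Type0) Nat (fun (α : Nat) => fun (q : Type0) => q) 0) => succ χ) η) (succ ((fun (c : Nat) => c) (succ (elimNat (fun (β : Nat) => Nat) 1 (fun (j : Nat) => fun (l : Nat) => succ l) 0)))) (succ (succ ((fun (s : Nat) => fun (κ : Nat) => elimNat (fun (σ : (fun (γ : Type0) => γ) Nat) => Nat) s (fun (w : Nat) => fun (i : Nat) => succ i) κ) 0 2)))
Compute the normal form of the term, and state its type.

normal form:
  7
the term's type:
  Nat
observation: the term reaches its normal form after 27 normal-order steps.
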